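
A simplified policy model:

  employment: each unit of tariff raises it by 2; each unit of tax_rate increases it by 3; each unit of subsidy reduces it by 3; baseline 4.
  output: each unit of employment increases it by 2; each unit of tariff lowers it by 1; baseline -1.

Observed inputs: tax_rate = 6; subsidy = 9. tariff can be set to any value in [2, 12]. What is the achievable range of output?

-5 to 25

Substituting into the employment equation gives employment = 2*tariff - 5.
So output = 3*tariff - 11.
Linear in tariff, so extremes are at the endpoints: tariff = 2 gives output = -5; tariff = 12 gives output = 25.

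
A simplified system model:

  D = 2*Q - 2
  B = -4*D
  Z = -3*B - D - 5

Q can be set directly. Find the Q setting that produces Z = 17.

Substituting into the B equation gives B = -8*Q + 8.
Z becomes 22*Q - 27.
Solve 22*Q - 27 = 17: Q = (17 + 27) / 22 = 2.

Q = 2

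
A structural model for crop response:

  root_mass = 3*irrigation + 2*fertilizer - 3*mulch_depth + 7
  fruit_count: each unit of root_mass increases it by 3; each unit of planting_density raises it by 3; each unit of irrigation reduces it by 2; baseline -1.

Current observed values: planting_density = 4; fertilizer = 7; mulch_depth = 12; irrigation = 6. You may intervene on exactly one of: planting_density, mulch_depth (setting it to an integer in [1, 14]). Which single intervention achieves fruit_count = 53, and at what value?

set mulch_depth = 7

Intervening on planting_density: fruit_count = 3*planting_density - 4. Reaching 53 requires planting_density = 19, outside [1, 14].
Intervening on mulch_depth: with other inputs at their observed values, fruit_count = -9*mulch_depth + 116. Solving for 53 gives mulch_depth = 7, within [1, 14].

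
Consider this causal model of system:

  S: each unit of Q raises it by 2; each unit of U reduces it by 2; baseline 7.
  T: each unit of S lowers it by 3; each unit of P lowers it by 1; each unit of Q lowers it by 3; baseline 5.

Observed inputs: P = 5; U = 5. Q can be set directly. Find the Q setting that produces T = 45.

Q = -4

Substituting into the S equation gives S = 2*Q - 3.
So T = -9*Q + 9.
Solve -9*Q + 9 = 45: Q = (45 - 9) / -9 = -4.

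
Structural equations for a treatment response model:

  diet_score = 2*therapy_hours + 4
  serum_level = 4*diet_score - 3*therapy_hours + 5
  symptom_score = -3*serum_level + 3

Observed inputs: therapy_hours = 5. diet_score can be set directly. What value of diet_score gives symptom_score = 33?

diet_score = 0

Intervening on diet_score fixes its value directly, overriding its dependence on therapy_hours.
Substituting into the serum_level equation gives serum_level = 4*diet_score - 10.
Substituting into the symptom_score equation gives symptom_score = -12*diet_score + 33.
Solve -12*diet_score + 33 = 33: diet_score = (33 - 33) / -12 = 0.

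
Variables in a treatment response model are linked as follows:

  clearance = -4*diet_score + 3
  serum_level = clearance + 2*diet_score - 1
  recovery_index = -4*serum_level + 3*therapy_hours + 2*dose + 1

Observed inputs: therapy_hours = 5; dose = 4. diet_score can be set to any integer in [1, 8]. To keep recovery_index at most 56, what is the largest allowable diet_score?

diet_score = 5

Substituting into the serum_level equation gives serum_level = -2*diet_score + 2.
Substituting into the recovery_index equation gives recovery_index = 8*diet_score + 16.
Require 8*diet_score + 16 ≤ 56, so diet_score ≤ 5.
The largest integer in [1, 8] satisfying this is 5.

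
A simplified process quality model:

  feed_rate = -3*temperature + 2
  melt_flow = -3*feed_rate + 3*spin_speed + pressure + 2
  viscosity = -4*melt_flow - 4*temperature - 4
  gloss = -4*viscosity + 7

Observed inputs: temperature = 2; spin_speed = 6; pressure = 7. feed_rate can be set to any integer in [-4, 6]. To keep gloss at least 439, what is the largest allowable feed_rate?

Intervening on feed_rate fixes its value directly, overriding its dependence on temperature.
Substituting into the melt_flow equation gives melt_flow = -3*feed_rate + 27.
Substituting into the viscosity equation gives viscosity = 12*feed_rate - 120.
Substituting into the gloss equation gives gloss = -48*feed_rate + 487.
Require -48*feed_rate + 487 ≥ 439, so feed_rate ≤ 1.
The largest integer in [-4, 6] satisfying this is 1.

feed_rate = 1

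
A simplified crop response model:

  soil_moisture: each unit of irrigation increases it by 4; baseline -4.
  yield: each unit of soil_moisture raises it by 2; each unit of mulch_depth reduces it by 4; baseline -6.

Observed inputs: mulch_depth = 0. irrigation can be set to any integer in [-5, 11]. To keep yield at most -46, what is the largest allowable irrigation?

irrigation = -4

Substituting into the yield equation gives yield = 8*irrigation - 14.
Require 8*irrigation - 14 ≤ -46, so irrigation ≤ -4.
The largest integer in [-5, 11] satisfying this is -4.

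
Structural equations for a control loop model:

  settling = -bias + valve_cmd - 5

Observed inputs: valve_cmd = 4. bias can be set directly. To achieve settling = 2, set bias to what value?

Substituting into the settling equation gives settling = -bias - 1.
Solve -bias - 1 = 2: bias = (2 + 1) / -1 = -3.

bias = -3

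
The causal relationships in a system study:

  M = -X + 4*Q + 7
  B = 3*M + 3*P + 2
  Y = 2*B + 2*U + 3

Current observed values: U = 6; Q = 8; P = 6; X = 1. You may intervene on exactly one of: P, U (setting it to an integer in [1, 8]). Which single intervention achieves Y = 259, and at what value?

Intervening on P: with other inputs at their observed values, Y = 6*P + 247. Solving for 259 gives P = 2, within [1, 8].
Intervening on U: Y = 2*U + 271. Reaching 259 requires U = -6, outside [1, 8].

set P = 2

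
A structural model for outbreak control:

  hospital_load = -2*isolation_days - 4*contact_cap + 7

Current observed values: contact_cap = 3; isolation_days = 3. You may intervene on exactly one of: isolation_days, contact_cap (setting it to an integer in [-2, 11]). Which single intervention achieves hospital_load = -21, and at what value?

set isolation_days = 8

Intervening on isolation_days: with other inputs at their observed values, hospital_load = -2*isolation_days - 5. Solving for -21 gives isolation_days = 8, within [-2, 11].
Intervening on contact_cap: hospital_load = -4*contact_cap + 1. Reaching -21 requires contact_cap = 11/2, not an integer.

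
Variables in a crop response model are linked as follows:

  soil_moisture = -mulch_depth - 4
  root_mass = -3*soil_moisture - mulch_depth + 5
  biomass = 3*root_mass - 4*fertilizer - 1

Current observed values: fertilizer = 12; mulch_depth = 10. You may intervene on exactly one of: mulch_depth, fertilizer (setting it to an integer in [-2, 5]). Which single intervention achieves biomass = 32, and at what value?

Intervening on mulch_depth: with other inputs at their observed values, biomass = 6*mulch_depth + 2. Solving for 32 gives mulch_depth = 5, within [-2, 5].
Intervening on fertilizer: biomass = -4*fertilizer + 110. Reaching 32 requires fertilizer = 39/2, not an integer.

set mulch_depth = 5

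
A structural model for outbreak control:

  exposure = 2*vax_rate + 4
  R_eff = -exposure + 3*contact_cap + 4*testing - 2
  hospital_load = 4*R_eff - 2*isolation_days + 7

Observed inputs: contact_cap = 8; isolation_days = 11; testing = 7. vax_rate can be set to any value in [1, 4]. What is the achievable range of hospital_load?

Substituting into the R_eff equation gives R_eff = -2*vax_rate + 46.
This gives hospital_load = -8*vax_rate + 169.
Linear in vax_rate, so extremes are at the endpoints: vax_rate = 1 gives hospital_load = 161; vax_rate = 4 gives hospital_load = 137.

137 to 161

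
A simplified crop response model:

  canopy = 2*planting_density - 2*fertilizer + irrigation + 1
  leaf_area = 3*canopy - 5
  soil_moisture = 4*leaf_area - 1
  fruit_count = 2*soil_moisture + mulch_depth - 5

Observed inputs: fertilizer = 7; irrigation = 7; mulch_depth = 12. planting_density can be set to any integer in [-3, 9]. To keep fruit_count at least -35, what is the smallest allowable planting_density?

Substituting into the canopy equation gives canopy = 2*planting_density - 6.
leaf_area becomes 6*planting_density - 23.
Substituting into the soil_moisture equation gives soil_moisture = 24*planting_density - 93.
Substituting into the fruit_count equation gives fruit_count = 48*planting_density - 179.
Require 48*planting_density - 179 ≥ -35, so planting_density ≥ 3.
The smallest integer in [-3, 9] satisfying this is 3.

planting_density = 3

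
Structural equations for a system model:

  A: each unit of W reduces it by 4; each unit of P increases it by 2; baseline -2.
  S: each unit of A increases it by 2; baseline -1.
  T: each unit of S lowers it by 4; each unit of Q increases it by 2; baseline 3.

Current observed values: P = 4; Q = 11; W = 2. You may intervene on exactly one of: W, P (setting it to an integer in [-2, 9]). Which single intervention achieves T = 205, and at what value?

Intervening on W: with other inputs at their observed values, T = 32*W - 19. Solving for 205 gives W = 7, within [-2, 9].
Intervening on P: T = -16*P + 109. Reaching 205 requires P = -6, outside [-2, 9].

set W = 7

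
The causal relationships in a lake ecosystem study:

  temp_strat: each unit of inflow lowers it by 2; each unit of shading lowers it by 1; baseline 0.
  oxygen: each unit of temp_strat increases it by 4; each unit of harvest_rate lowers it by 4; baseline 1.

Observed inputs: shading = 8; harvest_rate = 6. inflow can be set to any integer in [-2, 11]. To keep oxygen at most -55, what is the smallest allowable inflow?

inflow = 0

Substituting into the temp_strat equation gives temp_strat = -2*inflow - 8.
Substituting into the oxygen equation gives oxygen = -8*inflow - 55.
Require -8*inflow - 55 ≤ -55, so inflow ≥ 0.
The smallest integer in [-2, 11] satisfying this is 0.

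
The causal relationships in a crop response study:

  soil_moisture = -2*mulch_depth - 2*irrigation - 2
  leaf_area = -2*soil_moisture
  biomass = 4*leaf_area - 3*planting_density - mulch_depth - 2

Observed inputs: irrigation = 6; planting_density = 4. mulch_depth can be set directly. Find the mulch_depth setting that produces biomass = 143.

Substituting into the soil_moisture equation gives soil_moisture = -2*mulch_depth - 14.
Substituting into the leaf_area equation gives leaf_area = 4*mulch_depth + 28.
This gives biomass = 15*mulch_depth + 98.
Solve 15*mulch_depth + 98 = 143: mulch_depth = (143 - 98) / 15 = 3.

mulch_depth = 3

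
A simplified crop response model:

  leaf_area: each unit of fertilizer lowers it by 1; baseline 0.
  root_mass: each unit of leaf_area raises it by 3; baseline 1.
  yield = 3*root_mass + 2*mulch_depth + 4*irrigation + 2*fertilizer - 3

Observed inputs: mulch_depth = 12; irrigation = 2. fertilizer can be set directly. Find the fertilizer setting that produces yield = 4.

Substituting into the root_mass equation gives root_mass = -3*fertilizer + 1.
So yield = -7*fertilizer + 32.
Solve -7*fertilizer + 32 = 4: fertilizer = (4 - 32) / -7 = 4.

fertilizer = 4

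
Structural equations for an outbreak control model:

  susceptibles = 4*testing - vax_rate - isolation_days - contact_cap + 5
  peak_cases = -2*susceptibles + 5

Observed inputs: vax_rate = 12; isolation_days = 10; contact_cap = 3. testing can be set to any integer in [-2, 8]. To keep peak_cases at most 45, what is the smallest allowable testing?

testing = 0

Substituting into the susceptibles equation gives susceptibles = 4*testing - 20.
peak_cases becomes -8*testing + 45.
Require -8*testing + 45 ≤ 45, so testing ≥ 0.
The smallest integer in [-2, 8] satisfying this is 0.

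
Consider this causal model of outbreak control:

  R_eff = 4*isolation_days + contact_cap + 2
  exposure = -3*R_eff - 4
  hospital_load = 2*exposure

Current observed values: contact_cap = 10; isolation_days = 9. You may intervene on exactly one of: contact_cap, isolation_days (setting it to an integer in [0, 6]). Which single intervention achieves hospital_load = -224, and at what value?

set isolation_days = 6

Intervening on contact_cap: hospital_load = -6*contact_cap - 236. Reaching -224 requires contact_cap = -2, outside [0, 6].
Intervening on isolation_days: with other inputs at their observed values, hospital_load = -24*isolation_days - 80. Solving for -224 gives isolation_days = 6, within [0, 6].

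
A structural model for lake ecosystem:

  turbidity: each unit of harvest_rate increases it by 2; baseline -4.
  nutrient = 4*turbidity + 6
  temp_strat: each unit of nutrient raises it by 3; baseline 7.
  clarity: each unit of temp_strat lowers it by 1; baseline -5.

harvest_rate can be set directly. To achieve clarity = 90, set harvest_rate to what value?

harvest_rate = -3

Substituting into the nutrient equation gives nutrient = 8*harvest_rate - 10.
temp_strat becomes 24*harvest_rate - 23.
This gives clarity = -24*harvest_rate + 18.
Solve -24*harvest_rate + 18 = 90: harvest_rate = (90 - 18) / -24 = -3.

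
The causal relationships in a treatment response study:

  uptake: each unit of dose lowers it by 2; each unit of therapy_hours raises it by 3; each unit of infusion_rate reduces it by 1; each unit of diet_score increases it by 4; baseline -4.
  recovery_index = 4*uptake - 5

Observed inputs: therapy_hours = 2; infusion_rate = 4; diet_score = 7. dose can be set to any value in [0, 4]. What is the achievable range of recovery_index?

67 to 99

Substituting into the uptake equation gives uptake = -2*dose + 26.
This gives recovery_index = -8*dose + 99.
Linear in dose, so extremes are at the endpoints: dose = 0 gives recovery_index = 99; dose = 4 gives recovery_index = 67.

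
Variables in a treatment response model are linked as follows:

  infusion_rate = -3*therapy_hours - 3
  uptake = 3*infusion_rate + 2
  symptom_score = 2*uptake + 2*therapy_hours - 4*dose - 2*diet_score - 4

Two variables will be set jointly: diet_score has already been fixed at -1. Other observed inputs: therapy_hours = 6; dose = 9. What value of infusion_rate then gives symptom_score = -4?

With diet_score held at -1:
Intervening on infusion_rate fixes its value directly, overriding its dependence on therapy_hours.
Substituting into the symptom_score equation gives symptom_score = 6*infusion_rate - 22.
Solve 6*infusion_rate - 22 = -4: infusion_rate = (-4 + 22) / 6 = 3.

infusion_rate = 3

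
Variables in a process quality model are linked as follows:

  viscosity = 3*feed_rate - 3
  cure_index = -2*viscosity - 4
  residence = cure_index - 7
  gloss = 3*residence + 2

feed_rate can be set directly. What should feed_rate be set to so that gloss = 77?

feed_rate = -5

Substituting into the cure_index equation gives cure_index = -6*feed_rate + 2.
Substituting into the residence equation gives residence = -6*feed_rate - 5.
Substituting into the gloss equation gives gloss = -18*feed_rate - 13.
Solve -18*feed_rate - 13 = 77: feed_rate = (77 + 13) / -18 = -5.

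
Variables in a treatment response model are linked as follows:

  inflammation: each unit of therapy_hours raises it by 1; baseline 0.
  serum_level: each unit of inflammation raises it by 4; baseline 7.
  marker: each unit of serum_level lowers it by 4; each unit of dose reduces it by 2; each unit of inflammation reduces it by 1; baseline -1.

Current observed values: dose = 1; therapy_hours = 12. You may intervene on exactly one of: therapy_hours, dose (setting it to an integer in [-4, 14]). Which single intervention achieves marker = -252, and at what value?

Intervening on therapy_hours: with other inputs at their observed values, marker = -17*therapy_hours - 31. Solving for -252 gives therapy_hours = 13, within [-4, 14].
Intervening on dose: marker = -2*dose - 233. Reaching -252 requires dose = 19/2, not an integer.

set therapy_hours = 13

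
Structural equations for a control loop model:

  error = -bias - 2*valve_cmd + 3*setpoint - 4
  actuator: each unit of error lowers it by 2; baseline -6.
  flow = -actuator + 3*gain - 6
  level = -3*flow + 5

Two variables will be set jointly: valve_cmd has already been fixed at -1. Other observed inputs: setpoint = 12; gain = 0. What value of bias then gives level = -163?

bias = 6

With valve_cmd held at -1:
Substituting into the error equation gives error = -bias + 34.
Substituting into the actuator equation gives actuator = 2*bias - 74.
This gives flow = -2*bias + 68.
level becomes 6*bias - 199.
Solve 6*bias - 199 = -163: bias = (-163 + 199) / 6 = 6.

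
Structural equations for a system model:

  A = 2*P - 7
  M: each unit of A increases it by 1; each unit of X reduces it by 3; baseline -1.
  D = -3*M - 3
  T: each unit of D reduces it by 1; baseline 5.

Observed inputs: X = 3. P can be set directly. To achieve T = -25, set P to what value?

P = 3

Substituting into the M equation gives M = 2*P - 17.
Substituting into the D equation gives D = -6*P + 48.
Substituting into the T equation gives T = 6*P - 43.
Solve 6*P - 43 = -25: P = (-25 + 43) / 6 = 3.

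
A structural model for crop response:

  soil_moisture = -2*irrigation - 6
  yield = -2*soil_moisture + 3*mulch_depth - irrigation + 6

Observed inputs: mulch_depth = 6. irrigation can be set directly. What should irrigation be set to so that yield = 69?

Substituting into the yield equation gives yield = 3*irrigation + 36.
Solve 3*irrigation + 36 = 69: irrigation = (69 - 36) / 3 = 11.

irrigation = 11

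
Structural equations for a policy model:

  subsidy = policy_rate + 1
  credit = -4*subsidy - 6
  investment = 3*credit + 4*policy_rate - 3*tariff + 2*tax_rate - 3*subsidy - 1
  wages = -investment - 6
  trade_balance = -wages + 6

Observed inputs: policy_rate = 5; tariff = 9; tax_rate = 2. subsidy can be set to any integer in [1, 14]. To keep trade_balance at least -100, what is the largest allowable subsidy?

subsidy = 6

Intervening on subsidy fixes its value directly, overriding its dependence on policy_rate.
Substituting into the investment equation gives investment = -15*subsidy - 22.
Substituting into the wages equation gives wages = 15*subsidy + 16.
This gives trade_balance = -15*subsidy - 10.
Require -15*subsidy - 10 ≥ -100, so subsidy ≤ 6.
The largest integer in [1, 14] satisfying this is 6.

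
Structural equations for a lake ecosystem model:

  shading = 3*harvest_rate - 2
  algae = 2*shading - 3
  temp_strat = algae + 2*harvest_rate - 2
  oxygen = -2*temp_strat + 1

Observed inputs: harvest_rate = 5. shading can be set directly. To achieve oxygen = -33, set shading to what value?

Intervening on shading fixes its value directly, overriding its dependence on harvest_rate.
Substituting into the temp_strat equation gives temp_strat = 2*shading + 5.
oxygen becomes -4*shading - 9.
Solve -4*shading - 9 = -33: shading = (-33 + 9) / -4 = 6.

shading = 6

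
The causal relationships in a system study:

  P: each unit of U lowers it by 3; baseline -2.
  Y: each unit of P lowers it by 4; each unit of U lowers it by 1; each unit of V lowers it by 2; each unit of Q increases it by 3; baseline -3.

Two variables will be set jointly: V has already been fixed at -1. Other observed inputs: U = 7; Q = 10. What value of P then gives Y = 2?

With V held at -1:
Intervening on P fixes its value directly, overriding its dependence on U.
Substituting into the Y equation gives Y = -4*P + 22.
Solve -4*P + 22 = 2: P = (2 - 22) / -4 = 5.

P = 5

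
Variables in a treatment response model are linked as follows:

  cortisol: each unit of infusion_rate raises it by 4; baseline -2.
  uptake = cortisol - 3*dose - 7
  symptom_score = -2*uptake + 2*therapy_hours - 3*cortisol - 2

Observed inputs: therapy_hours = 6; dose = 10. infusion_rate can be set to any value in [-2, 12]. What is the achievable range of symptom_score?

Substituting into the uptake equation gives uptake = 4*infusion_rate - 39.
Substituting into the symptom_score equation gives symptom_score = -20*infusion_rate + 94.
Linear in infusion_rate, so extremes are at the endpoints: infusion_rate = -2 gives symptom_score = 134; infusion_rate = 12 gives symptom_score = -146.

-146 to 134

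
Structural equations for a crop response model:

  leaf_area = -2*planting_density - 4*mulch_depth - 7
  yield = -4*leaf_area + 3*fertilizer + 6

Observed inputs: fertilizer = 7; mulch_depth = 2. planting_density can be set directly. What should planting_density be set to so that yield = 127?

Substituting into the leaf_area equation gives leaf_area = -2*planting_density - 15.
This gives yield = 8*planting_density + 87.
Solve 8*planting_density + 87 = 127: planting_density = (127 - 87) / 8 = 5.

planting_density = 5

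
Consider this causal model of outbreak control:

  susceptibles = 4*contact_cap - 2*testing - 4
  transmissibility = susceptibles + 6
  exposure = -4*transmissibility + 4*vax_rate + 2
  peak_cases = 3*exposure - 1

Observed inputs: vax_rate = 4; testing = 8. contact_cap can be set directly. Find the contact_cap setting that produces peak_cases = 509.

contact_cap = -6

Substituting into the susceptibles equation gives susceptibles = 4*contact_cap - 20.
transmissibility becomes 4*contact_cap - 14.
Substituting into the exposure equation gives exposure = -16*contact_cap + 74.
Substituting into the peak_cases equation gives peak_cases = -48*contact_cap + 221.
Solve -48*contact_cap + 221 = 509: contact_cap = (509 - 221) / -48 = -6.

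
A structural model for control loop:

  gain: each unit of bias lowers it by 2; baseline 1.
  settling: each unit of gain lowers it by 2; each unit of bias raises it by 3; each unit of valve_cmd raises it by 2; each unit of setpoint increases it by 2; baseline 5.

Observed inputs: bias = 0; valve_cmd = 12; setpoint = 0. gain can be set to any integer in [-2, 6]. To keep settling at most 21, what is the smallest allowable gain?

Intervening on gain fixes its value directly, overriding its dependence on bias.
Substituting into the settling equation gives settling = -2*gain + 29.
Require -2*gain + 29 ≤ 21, so gain ≥ 4.
The smallest integer in [-2, 6] satisfying this is 4.

gain = 4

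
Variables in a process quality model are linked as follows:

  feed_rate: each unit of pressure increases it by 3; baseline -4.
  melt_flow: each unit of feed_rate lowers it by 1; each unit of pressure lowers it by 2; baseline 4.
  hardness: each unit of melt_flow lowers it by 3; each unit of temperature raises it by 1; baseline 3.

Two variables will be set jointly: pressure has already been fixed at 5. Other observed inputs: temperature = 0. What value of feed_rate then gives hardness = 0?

feed_rate = -7

With pressure held at 5:
Intervening on feed_rate fixes its value directly, overriding its dependence on pressure.
Substituting into the melt_flow equation gives melt_flow = -feed_rate - 6.
So hardness = 3*feed_rate + 21.
Solve 3*feed_rate + 21 = 0: feed_rate = (0 - 21) / 3 = -7.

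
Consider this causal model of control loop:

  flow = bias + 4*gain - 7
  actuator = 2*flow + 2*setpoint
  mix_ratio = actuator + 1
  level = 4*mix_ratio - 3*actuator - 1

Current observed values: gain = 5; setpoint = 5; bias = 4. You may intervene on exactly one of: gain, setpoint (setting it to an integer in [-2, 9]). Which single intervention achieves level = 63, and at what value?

set gain = 7

Intervening on gain: with other inputs at their observed values, level = 8*gain + 7. Solving for 63 gives gain = 7, within [-2, 9].
Intervening on setpoint: level = 2*setpoint + 37. Reaching 63 requires setpoint = 13, outside [-2, 9].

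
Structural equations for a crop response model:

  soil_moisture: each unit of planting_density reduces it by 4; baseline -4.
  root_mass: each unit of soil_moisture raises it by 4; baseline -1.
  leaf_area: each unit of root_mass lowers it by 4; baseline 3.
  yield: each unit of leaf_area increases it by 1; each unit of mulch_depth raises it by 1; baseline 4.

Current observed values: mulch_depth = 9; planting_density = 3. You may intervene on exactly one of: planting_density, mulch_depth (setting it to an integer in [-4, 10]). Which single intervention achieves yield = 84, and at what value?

Intervening on planting_density: with other inputs at their observed values, yield = 64*planting_density + 84. Solving for 84 gives planting_density = 0, within [-4, 10].
Intervening on mulch_depth: yield = mulch_depth + 267. Reaching 84 requires mulch_depth = -183, outside [-4, 10].

set planting_density = 0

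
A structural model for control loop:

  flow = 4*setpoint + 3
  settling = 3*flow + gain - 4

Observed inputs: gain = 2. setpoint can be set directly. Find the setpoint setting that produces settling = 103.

setpoint = 8

Substituting into the settling equation gives settling = 12*setpoint + 7.
Solve 12*setpoint + 7 = 103: setpoint = (103 - 7) / 12 = 8.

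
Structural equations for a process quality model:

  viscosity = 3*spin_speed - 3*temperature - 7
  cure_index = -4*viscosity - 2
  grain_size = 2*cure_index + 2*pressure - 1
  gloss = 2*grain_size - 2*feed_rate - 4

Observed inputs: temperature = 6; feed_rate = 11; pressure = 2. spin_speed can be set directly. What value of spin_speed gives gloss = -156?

Substituting into the viscosity equation gives viscosity = 3*spin_speed - 25.
This gives cure_index = -12*spin_speed + 98.
So grain_size = -24*spin_speed + 199.
Substituting into the gloss equation gives gloss = -48*spin_speed + 372.
Solve -48*spin_speed + 372 = -156: spin_speed = (-156 - 372) / -48 = 11.

spin_speed = 11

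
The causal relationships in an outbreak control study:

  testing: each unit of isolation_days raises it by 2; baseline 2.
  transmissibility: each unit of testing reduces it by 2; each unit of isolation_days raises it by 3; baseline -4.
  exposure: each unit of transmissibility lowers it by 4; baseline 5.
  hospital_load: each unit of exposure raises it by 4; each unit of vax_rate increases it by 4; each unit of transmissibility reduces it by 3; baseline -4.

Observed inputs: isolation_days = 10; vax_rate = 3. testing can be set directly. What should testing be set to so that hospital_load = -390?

testing = 2

Intervening on testing fixes its value directly, overriding its dependence on isolation_days.
Substituting into the transmissibility equation gives transmissibility = -2*testing + 26.
So exposure = 8*testing - 99.
Substituting into the hospital_load equation gives hospital_load = 38*testing - 466.
Solve 38*testing - 466 = -390: testing = (-390 + 466) / 38 = 2.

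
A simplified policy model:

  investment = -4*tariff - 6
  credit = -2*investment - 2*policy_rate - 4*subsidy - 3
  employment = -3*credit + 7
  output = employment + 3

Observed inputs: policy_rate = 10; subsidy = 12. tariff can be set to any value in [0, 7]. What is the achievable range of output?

19 to 187

Substituting into the credit equation gives credit = 8*tariff - 59.
So employment = -24*tariff + 184.
Substituting into the output equation gives output = -24*tariff + 187.
Linear in tariff, so extremes are at the endpoints: tariff = 0 gives output = 187; tariff = 7 gives output = 19.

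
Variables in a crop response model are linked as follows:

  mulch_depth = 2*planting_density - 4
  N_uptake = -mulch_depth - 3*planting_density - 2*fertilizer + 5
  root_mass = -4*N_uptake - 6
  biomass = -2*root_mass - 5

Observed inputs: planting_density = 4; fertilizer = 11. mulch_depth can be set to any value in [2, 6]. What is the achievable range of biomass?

Intervening on mulch_depth fixes its value directly, overriding its dependence on planting_density.
Substituting into the N_uptake equation gives N_uptake = -mulch_depth - 29.
Substituting into the root_mass equation gives root_mass = 4*mulch_depth + 110.
biomass becomes -8*mulch_depth - 225.
Linear in mulch_depth, so extremes are at the endpoints: mulch_depth = 2 gives biomass = -241; mulch_depth = 6 gives biomass = -273.

-273 to -241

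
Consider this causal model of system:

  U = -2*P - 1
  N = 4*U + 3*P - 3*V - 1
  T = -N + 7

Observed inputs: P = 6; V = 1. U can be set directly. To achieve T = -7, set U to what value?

Intervening on U fixes its value directly, overriding its dependence on P.
Substituting into the N equation gives N = 4*U + 14.
Substituting into the T equation gives T = -4*U - 7.
Solve -4*U - 7 = -7: U = (-7 + 7) / -4 = 0.

U = 0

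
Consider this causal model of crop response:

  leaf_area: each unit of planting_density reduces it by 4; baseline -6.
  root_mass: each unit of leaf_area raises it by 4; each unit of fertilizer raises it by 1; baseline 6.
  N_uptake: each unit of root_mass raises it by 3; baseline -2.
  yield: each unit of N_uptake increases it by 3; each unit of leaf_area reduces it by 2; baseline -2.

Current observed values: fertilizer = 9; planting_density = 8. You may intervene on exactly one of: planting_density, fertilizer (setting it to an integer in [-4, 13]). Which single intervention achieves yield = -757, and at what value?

Intervening on planting_density: with other inputs at their observed values, yield = -136*planting_density - 77. Solving for -757 gives planting_density = 5, within [-4, 13].
Intervening on fertilizer: yield = 9*fertilizer - 1246. Reaching -757 requires fertilizer = 163/3, not an integer.

set planting_density = 5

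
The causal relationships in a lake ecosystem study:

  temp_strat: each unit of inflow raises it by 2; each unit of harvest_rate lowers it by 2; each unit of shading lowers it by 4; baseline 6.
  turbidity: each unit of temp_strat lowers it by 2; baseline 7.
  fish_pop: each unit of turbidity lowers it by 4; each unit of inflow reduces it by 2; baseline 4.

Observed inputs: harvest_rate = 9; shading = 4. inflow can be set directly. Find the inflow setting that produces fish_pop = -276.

Substituting into the temp_strat equation gives temp_strat = 2*inflow - 28.
So turbidity = -4*inflow + 63.
So fish_pop = 14*inflow - 248.
Solve 14*inflow - 248 = -276: inflow = (-276 + 248) / 14 = -2.

inflow = -2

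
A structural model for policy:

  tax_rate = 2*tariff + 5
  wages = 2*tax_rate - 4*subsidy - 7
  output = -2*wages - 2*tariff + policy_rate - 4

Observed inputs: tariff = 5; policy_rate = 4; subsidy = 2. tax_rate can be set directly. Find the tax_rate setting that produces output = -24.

Intervening on tax_rate fixes its value directly, overriding its dependence on tariff.
Substituting into the wages equation gives wages = 2*tax_rate - 15.
Substituting into the output equation gives output = -4*tax_rate + 20.
Solve -4*tax_rate + 20 = -24: tax_rate = (-24 - 20) / -4 = 11.

tax_rate = 11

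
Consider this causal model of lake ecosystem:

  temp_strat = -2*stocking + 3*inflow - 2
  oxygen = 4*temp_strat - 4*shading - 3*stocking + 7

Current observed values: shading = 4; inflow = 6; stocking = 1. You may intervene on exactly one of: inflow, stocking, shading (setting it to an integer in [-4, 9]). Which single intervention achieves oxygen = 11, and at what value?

Intervening on inflow: oxygen = 12*inflow - 28. Reaching 11 requires inflow = 13/4, not an integer.
Intervening on stocking: with other inputs at their observed values, oxygen = -11*stocking + 55. Solving for 11 gives stocking = 4, within [-4, 9].
Intervening on shading: oxygen = -4*shading + 60. Reaching 11 requires shading = 49/4, not an integer.

set stocking = 4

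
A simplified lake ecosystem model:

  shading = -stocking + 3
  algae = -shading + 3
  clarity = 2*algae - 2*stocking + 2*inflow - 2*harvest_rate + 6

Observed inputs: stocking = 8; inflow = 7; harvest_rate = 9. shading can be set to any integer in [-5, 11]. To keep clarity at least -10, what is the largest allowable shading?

shading = 1

Intervening on shading fixes its value directly, overriding its dependence on stocking.
Substituting into the clarity equation gives clarity = -2*shading - 8.
Require -2*shading - 8 ≥ -10, so shading ≤ 1.
The largest integer in [-5, 11] satisfying this is 1.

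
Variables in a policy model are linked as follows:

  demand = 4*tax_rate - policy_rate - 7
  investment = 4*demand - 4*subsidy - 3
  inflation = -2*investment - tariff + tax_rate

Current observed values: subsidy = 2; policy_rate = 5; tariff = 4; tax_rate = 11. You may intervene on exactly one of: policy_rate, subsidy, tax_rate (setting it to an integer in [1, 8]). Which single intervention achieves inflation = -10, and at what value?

Intervening on policy_rate: inflation = 8*policy_rate - 267. Reaching -10 requires policy_rate = 257/8, not an integer.
Intervening on subsidy: inflation = 8*subsidy - 243. Reaching -10 requires subsidy = 233/8, not an integer.
Intervening on tax_rate: with other inputs at their observed values, inflation = -31*tax_rate + 114. Solving for -10 gives tax_rate = 4, within [1, 8].

set tax_rate = 4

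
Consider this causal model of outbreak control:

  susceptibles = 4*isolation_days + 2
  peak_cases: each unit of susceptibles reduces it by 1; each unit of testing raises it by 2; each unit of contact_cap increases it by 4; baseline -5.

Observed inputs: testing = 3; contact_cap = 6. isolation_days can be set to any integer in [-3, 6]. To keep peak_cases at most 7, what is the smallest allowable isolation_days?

Substituting into the peak_cases equation gives peak_cases = -4*isolation_days + 23.
Require -4*isolation_days + 23 ≤ 7, so isolation_days ≥ 4.
The smallest integer in [-3, 6] satisfying this is 4.

isolation_days = 4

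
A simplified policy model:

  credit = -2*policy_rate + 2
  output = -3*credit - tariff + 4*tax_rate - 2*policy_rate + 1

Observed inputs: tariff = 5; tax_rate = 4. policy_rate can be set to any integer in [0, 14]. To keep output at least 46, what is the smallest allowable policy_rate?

policy_rate = 10

Substituting into the output equation gives output = 4*policy_rate + 6.
Require 4*policy_rate + 6 ≥ 46, so policy_rate ≥ 10.
The smallest integer in [0, 14] satisfying this is 10.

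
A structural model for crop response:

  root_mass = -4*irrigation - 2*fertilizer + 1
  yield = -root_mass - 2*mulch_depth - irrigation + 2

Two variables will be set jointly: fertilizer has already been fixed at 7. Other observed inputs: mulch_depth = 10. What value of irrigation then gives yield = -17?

With fertilizer held at 7:
Substituting into the root_mass equation gives root_mass = -4*irrigation - 13.
Substituting into the yield equation gives yield = 3*irrigation - 5.
Solve 3*irrigation - 5 = -17: irrigation = (-17 + 5) / 3 = -4.

irrigation = -4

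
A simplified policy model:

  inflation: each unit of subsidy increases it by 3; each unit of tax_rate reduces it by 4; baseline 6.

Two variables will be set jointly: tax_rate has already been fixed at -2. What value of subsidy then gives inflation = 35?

With tax_rate held at -2:
Substituting into the inflation equation gives inflation = 3*subsidy + 14.
Solve 3*subsidy + 14 = 35: subsidy = (35 - 14) / 3 = 7.

subsidy = 7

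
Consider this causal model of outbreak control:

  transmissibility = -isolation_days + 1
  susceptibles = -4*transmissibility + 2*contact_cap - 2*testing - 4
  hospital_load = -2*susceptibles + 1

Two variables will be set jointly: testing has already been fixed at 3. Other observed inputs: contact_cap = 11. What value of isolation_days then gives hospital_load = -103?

With testing held at 3:
Substituting into the susceptibles equation gives susceptibles = 4*isolation_days + 8.
This gives hospital_load = -8*isolation_days - 15.
Solve -8*isolation_days - 15 = -103: isolation_days = (-103 + 15) / -8 = 11.

isolation_days = 11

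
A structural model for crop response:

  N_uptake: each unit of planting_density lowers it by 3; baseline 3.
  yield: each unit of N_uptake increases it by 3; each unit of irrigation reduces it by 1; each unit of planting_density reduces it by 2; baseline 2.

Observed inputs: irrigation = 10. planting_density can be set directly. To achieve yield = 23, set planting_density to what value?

planting_density = -2

Substituting into the yield equation gives yield = -11*planting_density + 1.
Solve -11*planting_density + 1 = 23: planting_density = (23 - 1) / -11 = -2.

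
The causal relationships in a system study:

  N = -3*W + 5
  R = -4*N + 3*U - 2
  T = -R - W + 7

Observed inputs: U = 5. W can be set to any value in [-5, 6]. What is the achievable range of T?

Substituting into the R equation gives R = 12*W - 7.
So T = -13*W + 14.
Linear in W, so extremes are at the endpoints: W = -5 gives T = 79; W = 6 gives T = -64.

-64 to 79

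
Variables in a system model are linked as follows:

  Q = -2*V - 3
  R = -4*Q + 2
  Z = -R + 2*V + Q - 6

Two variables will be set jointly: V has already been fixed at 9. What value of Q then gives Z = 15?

With V held at 9:
Intervening on Q fixes its value directly, overriding its dependence on V.
Substituting into the Z equation gives Z = 5*Q + 10.
Solve 5*Q + 10 = 15: Q = (15 - 10) / 5 = 1.

Q = 1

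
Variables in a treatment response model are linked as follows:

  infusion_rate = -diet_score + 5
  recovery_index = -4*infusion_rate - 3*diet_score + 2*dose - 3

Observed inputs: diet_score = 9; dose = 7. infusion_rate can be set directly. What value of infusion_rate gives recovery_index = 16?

Intervening on infusion_rate fixes its value directly, overriding its dependence on diet_score.
Substituting into the recovery_index equation gives recovery_index = -4*infusion_rate - 16.
Solve -4*infusion_rate - 16 = 16: infusion_rate = (16 + 16) / -4 = -8.

infusion_rate = -8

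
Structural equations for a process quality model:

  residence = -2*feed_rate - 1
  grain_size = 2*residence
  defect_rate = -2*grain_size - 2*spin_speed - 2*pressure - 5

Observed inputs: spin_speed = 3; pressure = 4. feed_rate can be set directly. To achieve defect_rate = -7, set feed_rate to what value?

Substituting into the grain_size equation gives grain_size = -4*feed_rate - 2.
This gives defect_rate = 8*feed_rate - 15.
Solve 8*feed_rate - 15 = -7: feed_rate = (-7 + 15) / 8 = 1.

feed_rate = 1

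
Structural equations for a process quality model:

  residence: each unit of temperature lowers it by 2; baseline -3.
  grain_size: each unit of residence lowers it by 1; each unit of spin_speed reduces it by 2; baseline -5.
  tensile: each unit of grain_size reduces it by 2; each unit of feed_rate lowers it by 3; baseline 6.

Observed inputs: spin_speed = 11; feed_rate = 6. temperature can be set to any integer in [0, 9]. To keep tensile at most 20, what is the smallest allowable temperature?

temperature = 4

Substituting into the grain_size equation gives grain_size = 2*temperature - 24.
tensile becomes -4*temperature + 36.
Require -4*temperature + 36 ≤ 20, so temperature ≥ 4.
The smallest integer in [0, 9] satisfying this is 4.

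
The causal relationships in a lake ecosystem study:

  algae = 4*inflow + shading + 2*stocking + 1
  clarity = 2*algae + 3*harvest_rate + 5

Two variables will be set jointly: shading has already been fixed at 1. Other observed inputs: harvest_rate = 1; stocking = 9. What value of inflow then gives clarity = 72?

inflow = 3

With shading held at 1:
Substituting into the algae equation gives algae = 4*inflow + 20.
Substituting into the clarity equation gives clarity = 8*inflow + 48.
Solve 8*inflow + 48 = 72: inflow = (72 - 48) / 8 = 3.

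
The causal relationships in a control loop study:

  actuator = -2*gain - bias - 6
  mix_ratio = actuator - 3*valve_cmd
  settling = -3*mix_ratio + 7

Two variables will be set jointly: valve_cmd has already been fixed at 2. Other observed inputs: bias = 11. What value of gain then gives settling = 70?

With valve_cmd held at 2:
Substituting into the actuator equation gives actuator = -2*gain - 17.
This gives mix_ratio = -2*gain - 23.
Substituting into the settling equation gives settling = 6*gain + 76.
Solve 6*gain + 76 = 70: gain = (70 - 76) / 6 = -1.

gain = -1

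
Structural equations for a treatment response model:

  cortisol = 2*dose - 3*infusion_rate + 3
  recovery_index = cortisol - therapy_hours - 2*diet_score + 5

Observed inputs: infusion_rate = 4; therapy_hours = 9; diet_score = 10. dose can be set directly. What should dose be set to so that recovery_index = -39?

dose = -3

Substituting into the cortisol equation gives cortisol = 2*dose - 9.
This gives recovery_index = 2*dose - 33.
Solve 2*dose - 33 = -39: dose = (-39 + 33) / 2 = -3.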